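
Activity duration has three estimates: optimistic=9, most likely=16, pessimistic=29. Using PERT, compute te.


te = (o + 4m + p) / 6
= (9 + 4×16 + 29) / 6
= (9 + 64 + 29) / 6
= 102 / 6
= 17.00


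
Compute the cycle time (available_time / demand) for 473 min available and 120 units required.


Cycle time = available time / demand
= 473 / 120
= 3.94 min/unit


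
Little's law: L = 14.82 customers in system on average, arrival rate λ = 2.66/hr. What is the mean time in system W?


Little's law: L = λW → W = L / λ
= 14.82 / 2.66
= 5.57 hours


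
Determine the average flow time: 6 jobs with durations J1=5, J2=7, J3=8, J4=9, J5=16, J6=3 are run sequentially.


Completion times:
  J1: completes at 5
  J2: completes at 12
  J3: completes at 20
  J4: completes at 29
  J5: completes at 45
  J6: completes at 48
Sum = 159
Average = 159/6
= 26.50


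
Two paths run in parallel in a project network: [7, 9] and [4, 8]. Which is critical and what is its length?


Path A: 7 + 9 = 16
Path B: 4 + 8 = 12
Critical path = longest = max(16, 12)
= 16 (Path A)


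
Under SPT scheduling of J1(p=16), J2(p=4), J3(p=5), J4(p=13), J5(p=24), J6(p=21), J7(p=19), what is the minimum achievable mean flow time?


SPT order: J2 → J3 → J4 → J1 → J7 → J6 → J5
Completion times:
  J2: C=4
  J3: C=9
  J4: C=22
  J1: C=38
  J7: C=57
  J6: C=78
  J5: C=102
Sum = 310, n = 7
Mean flow = 310/7
= 44.29


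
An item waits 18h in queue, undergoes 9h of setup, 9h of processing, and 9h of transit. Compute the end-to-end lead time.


Lead time = queue + setup + processing + transit
= 18 + 9 + 9 + 9
= 45 hours


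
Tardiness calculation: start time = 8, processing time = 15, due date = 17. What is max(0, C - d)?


Completion = start + processing = 8 + 15 = 23
Tardiness = max(0, C - d) = max(0, 23 - 17)
= max(0, 6)
= 6


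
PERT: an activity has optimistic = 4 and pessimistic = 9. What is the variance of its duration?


σ² = ((p - o) / 6)² = (p - o)² / 36
= (9 - 4)² / 36
= 5² / 36
= 25 / 36
= 0.6944


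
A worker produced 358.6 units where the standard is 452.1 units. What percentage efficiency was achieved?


Efficiency = (actual / standard) × 100
= (358.6 / 452.1) × 100
= 79.3%


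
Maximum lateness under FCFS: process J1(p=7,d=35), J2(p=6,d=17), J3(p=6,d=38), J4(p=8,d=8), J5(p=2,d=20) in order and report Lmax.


Lateness per job (L = C - d):
  J1: C=7, d=35, L=-28
  J2: C=13, d=17, L=-4
  J3: C=19, d=38, L=-19
  J4: C=27, d=8, L=19
  J5: C=29, d=20, L=9
Lmax = max(-28, -4, -19, 19, 9)
= 19


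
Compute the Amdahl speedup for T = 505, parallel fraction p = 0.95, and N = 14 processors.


Amdahl's law: T_p = T × ((1-p) + p/N)
= 505 × ((1-0.95) + 0.95/14)
= 505 × (0.05 + 0.0679)
= 505 × 0.1179
= 59.52
Speedup = 505/59.52
= 8.48×


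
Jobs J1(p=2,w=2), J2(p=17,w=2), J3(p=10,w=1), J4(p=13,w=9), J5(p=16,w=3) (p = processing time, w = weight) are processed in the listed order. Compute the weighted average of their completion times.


Completion times:
  J1: C=2, w×C=2×2=4
  J2: C=19, w×C=2×19=38
  J3: C=29, w×C=1×29=29
  J4: C=42, w×C=9×42=378
  J5: C=58, w×C=3×58=174
Sum w×C = 623
Sum w = 17
Weighted avg = 623/17
= 36.65


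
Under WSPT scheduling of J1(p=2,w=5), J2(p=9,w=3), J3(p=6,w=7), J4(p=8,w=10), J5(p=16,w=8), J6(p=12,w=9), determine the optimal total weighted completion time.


WSPT order (by p/w): J1 → J4 → J3 → J6 → J5 → J2
  J1: C=2, w·C=5×2=10
  J4: C=10, w·C=10×10=100
  J3: C=16, w·C=7×16=112
  J6: C=28, w·C=9×28=252
  J5: C=44, w·C=8×44=352
  J2: C=53, w·C=3×53=159
Σ w·C = 985
= 985


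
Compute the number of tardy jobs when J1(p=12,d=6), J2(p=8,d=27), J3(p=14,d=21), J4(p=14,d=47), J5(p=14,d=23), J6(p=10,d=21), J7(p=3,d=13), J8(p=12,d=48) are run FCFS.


Completion vs due date:
  J1: C=12, d=6 → TARDY
  J2: C=20, d=27 → on time
  J3: C=34, d=21 → TARDY
  J4: C=48, d=47 → TARDY
  J5: C=62, d=23 → TARDY
  J6: C=72, d=21 → TARDY
  J7: C=75, d=13 → TARDY
  J8: C=87, d=48 → TARDY
Tardy jobs: J1, J3, J4, J5, J6, J7, J8
Count = 7


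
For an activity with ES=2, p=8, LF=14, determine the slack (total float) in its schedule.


EF = ES + duration = 2 + 8 = 10
LS = LF - duration = 14 - 8 = 6
Total Float = LF - EF = 14 - 10
(or LS - ES = 6 - 2)
= 4


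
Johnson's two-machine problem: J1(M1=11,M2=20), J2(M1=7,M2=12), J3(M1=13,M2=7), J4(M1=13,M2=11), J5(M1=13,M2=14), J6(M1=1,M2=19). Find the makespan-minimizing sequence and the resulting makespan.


Johnson's rule:
Group 1 (M1≤M2, sort by M1): ['J6', 'J2', 'J1', 'J5']
Group 2 (M1>M2, sort desc M2): ['J4', 'J3']
Sequence: J6 → J2 → J1 → J5 → J4 → J3
Makespan calculation:
  J6: M1 done=1, M2 done=20
  J2: M1 done=8, M2 done=32
  J1: M1 done=19, M2 done=52
  J5: M1 done=32, M2 done=66
  J4: M1 done=45, M2 done=77
  J3: M1 done=58, M2 done=84
= Sequence: J6 → J2 → J1 → J5 → J4 → J3, Makespan: 84


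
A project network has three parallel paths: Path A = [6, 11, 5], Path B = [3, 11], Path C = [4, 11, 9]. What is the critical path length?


Path A: 6 + 11 + 5 = 22
Path B: 3 + 11 = 14
Path C: 4 + 11 + 9 = 24
Critical path = longest = max(22, 14, 24)
= 24 (Path C)


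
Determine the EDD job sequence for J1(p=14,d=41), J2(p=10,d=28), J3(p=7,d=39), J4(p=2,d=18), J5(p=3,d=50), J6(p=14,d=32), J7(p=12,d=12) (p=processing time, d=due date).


EDD: sort by earliest due date
  J7: d=12, p=12
  J4: d=18, p=2
  J2: d=28, p=10
  J6: d=32, p=14
  J3: d=39, p=7
  J1: d=41, p=14
  J5: d=50, p=3
Order: J7 → J4 → J2 → J6 → J3 → J1 → J5


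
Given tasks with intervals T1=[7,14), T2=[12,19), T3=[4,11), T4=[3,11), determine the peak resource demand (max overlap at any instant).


Check each time point for overlaps:
  t=7: 3 tasks active (T1, T3, T4)
Max concurrent = 3


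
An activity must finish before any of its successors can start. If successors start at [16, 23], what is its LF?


LF = min of all successor start times
Successors start at: [16, 23]
LF = min(16, 23)
= 16


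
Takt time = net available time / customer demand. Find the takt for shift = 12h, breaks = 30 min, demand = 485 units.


Available = 12×60 - 30 = 690 min
Takt time = 690 / 485
= 1.42 min/unit


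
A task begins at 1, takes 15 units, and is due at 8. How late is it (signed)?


Completion = 1 + 15 = 16
Lateness = C - d = 16 - 8
= 8


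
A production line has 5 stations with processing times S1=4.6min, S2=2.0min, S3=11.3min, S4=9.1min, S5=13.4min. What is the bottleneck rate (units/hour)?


Bottleneck = longest station time
Station times: [4.6, 2.0, 11.3, 9.1, 13.4]
Max = 13.4 min
Rate = 60 / 13.4
= 4.48 units/hour (bottleneck: 13.4min)


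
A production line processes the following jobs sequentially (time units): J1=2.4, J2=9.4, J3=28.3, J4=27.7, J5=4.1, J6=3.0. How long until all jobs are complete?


Sequential makespan: sum all processing times
= 2.4 + 9.4 + 28.3 + 27.7 + 4.1 + 3.0
= 74.9 time units


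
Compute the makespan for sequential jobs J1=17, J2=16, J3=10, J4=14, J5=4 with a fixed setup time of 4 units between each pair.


Makespan = Σ processing + (n-1) × setup
= (17 + 16 + 10 + 14 + 4) + (5-1)×4
= 61 + 16
= 77 time units


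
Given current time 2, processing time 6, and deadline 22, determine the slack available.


Slack = due - current_time - processing
= 22 - 2 - 6
= 14


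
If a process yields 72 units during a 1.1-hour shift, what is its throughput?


Throughput = units / time
= 72 / 1.1
= 65.5 units/hour


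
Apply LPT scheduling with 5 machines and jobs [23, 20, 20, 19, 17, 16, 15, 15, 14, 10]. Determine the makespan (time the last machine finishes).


Jobs (LPT sorted): [23, 20, 20, 19, 17, 16, 15, 15, 14, 10]
Machines: 5
  J=23 → Machine 1 (load: 0+23=23)
  J=20 → Machine 2 (load: 0+20=20)
  J=20 → Machine 3 (load: 0+20=20)
  J=19 → Machine 4 (load: 0+19=19)
  J=17 → Machine 5 (load: 0+17=17)
  J=16 → Machine 5 (load: 17+16=33)
  J=15 → Machine 4 (load: 19+15=34)
  J=15 → Machine 2 (load: 20+15=35)
  J=14 → Machine 3 (load: 20+14=34)
  J=10 → Machine 1 (load: 23+10=33)
Machine loads: [33, 35, 34, 34, 33]
Makespan = max = 35 time units


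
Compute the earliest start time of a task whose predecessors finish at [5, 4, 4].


ES = max of all predecessor completion times
Predecessors: [5, 4, 4]
ES = max(5, 4, 4)
= 5


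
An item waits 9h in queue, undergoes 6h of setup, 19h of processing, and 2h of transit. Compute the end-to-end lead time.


Lead time = queue + setup + processing + transit
= 9 + 6 + 19 + 2
= 36 hours


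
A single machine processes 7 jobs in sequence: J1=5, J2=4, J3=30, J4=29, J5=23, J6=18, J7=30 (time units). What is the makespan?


Sequential makespan: sum all processing times
= 5 + 4 + 30 + 29 + 23 + 18 + 30
= 139 time units


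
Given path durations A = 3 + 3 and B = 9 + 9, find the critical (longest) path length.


Path A: 3 + 3 = 6
Path B: 9 + 9 = 18
Critical path = longest = max(6, 18)
= 18 (Path B)


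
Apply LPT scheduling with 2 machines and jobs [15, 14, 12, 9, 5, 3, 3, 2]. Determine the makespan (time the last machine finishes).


Jobs (LPT sorted): [15, 14, 12, 9, 5, 3, 3, 2]
Machines: 2
  J=15 → Machine 1 (load: 0+15=15)
  J=14 → Machine 2 (load: 0+14=14)
  J=12 → Machine 2 (load: 14+12=26)
  J=9 → Machine 1 (load: 15+9=24)
  J=5 → Machine 1 (load: 24+5=29)
  J=3 → Machine 2 (load: 26+3=29)
  J=3 → Machine 1 (load: 29+3=32)
  J=2 → Machine 2 (load: 29+2=31)
Machine loads: [32, 31]
Makespan = max = 32 time units


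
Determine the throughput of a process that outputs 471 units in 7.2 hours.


Throughput = units / time
= 471 / 7.2
= 65.4 units/hour


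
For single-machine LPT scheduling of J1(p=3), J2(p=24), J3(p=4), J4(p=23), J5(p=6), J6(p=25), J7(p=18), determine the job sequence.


LPT: sort by longest processing time first
  J6: p=25
  J2: p=24
  J4: p=23
  J7: p=18
  J5: p=6
  J3: p=4
  J1: p=3
Order: J6 → J2 → J4 → J7 → J5 → J3 → J1


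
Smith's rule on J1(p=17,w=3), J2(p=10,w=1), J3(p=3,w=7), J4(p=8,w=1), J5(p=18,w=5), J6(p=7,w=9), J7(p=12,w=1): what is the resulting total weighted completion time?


WSPT order (by p/w): J3 → J6 → J5 → J1 → J4 → J2 → J7
  J3: C=3, w·C=7×3=21
  J6: C=10, w·C=9×10=90
  J5: C=28, w·C=5×28=140
  J1: C=45, w·C=3×45=135
  J4: C=53, w·C=1×53=53
  J2: C=63, w·C=1×63=63
  J7: C=75, w·C=1×75=75
Σ w·C = 577
= 577


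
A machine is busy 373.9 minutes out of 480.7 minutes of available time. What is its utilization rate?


Utilization = busy / total × 100
= 373.9 / 480.7 × 100
= 77.8%


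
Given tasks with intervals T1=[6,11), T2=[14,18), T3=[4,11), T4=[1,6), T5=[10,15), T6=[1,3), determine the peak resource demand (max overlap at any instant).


Check each time point for overlaps:
  t=10: 3 tasks active (T1, T3, T5)
Max concurrent = 3


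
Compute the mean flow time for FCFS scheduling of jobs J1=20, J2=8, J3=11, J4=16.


Completion times:
  J1: completes at 20
  J2: completes at 28
  J3: completes at 39
  J4: completes at 55
Sum = 142
Average = 142/4
= 35.50


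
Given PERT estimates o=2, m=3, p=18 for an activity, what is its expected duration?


te = (o + 4m + p) / 6
= (2 + 4×3 + 18) / 6
= (2 + 12 + 18) / 6
= 32 / 6
= 5.33


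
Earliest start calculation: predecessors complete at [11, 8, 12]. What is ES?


ES = max of all predecessor completion times
Predecessors: [11, 8, 12]
ES = max(11, 8, 12)
= 12


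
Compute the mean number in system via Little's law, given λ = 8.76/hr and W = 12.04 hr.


Little's law: L = λ × W
= 8.76 × 12.04
= 105.47


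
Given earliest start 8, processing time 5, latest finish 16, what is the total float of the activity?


EF = ES + duration = 8 + 5 = 13
LS = LF - duration = 16 - 5 = 11
Total Float = LF - EF = 16 - 13
(or LS - ES = 11 - 8)
= 3


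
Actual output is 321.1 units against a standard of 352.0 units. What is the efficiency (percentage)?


Efficiency = (actual / standard) × 100
= (321.1 / 352.0) × 100
= 91.2%


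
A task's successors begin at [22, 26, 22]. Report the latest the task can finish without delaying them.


LF = min of all successor start times
Successors start at: [22, 26, 22]
LF = min(22, 26, 22)
= 22


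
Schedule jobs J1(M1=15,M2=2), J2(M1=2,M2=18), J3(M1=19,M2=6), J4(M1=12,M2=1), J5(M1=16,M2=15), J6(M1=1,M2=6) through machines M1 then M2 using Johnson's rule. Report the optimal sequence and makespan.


Johnson's rule:
Group 1 (M1≤M2, sort by M1): ['J6', 'J2']
Group 2 (M1>M2, sort desc M2): ['J5', 'J3', 'J1', 'J4']
Sequence: J6 → J2 → J5 → J3 → J1 → J4
Makespan calculation:
  J6: M1 done=1, M2 done=7
  J2: M1 done=3, M2 done=25
  J5: M1 done=19, M2 done=40
  J3: M1 done=38, M2 done=46
  J1: M1 done=53, M2 done=55
  J4: M1 done=65, M2 done=66
= Sequence: J6 → J2 → J5 → J3 → J1 → J4, Makespan: 66


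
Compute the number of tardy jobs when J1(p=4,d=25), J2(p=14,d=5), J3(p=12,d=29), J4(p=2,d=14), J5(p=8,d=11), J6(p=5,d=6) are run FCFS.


Completion vs due date:
  J1: C=4, d=25 → on time
  J2: C=18, d=5 → TARDY
  J3: C=30, d=29 → TARDY
  J4: C=32, d=14 → TARDY
  J5: C=40, d=11 → TARDY
  J6: C=45, d=6 → TARDY
Tardy jobs: J2, J3, J4, J5, J6
Count = 5


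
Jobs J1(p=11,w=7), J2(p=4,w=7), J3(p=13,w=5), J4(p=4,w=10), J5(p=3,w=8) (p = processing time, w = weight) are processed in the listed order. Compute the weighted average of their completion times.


Completion times:
  J1: C=11, w×C=7×11=77
  J2: C=15, w×C=7×15=105
  J3: C=28, w×C=5×28=140
  J4: C=32, w×C=10×32=320
  J5: C=35, w×C=8×35=280
Sum w×C = 922
Sum w = 37
Weighted avg = 922/37
= 24.92


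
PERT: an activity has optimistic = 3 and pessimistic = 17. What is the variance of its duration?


σ² = ((p - o) / 6)² = (p - o)² / 36
= (17 - 3)² / 36
= 14² / 36
= 196 / 36
= 5.4444


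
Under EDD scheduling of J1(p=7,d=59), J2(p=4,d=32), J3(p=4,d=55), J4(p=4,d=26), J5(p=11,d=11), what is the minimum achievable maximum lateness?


EDD order: J5 → J4 → J2 → J3 → J1
Completion and lateness:
  J5: C=11, d=11, L=11-11=0
  J4: C=15, d=26, L=15-26=-11
  J2: C=19, d=32, L=19-32=-13
  J3: C=23, d=55, L=23-55=-32
  J1: C=30, d=59, L=30-59=-29
Lmax = max(0, -11, -13, -32, -29)
= 0


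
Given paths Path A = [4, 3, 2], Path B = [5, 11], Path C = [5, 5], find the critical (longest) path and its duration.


Path A: 4 + 3 + 2 = 9
Path B: 5 + 11 = 16
Path C: 5 + 5 = 10
Critical path = longest = max(9, 16, 10)
= 16 (Path B)


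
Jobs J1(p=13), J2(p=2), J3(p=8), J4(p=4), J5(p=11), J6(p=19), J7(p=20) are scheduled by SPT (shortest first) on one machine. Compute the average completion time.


SPT order: J2 → J4 → J3 → J5 → J1 → J6 → J7
Completion times:
  J2: C=2
  J4: C=6
  J3: C=14
  J5: C=25
  J1: C=38
  J6: C=57
  J7: C=77
Sum = 219, n = 7
Mean flow = 219/7
= 31.29


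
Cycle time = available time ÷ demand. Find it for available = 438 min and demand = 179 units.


Cycle time = available time / demand
= 438 / 179
= 2.45 min/unit


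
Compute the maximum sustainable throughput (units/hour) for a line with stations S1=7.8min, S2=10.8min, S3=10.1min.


Bottleneck = longest station time
Station times: [7.8, 10.8, 10.1]
Max = 10.8 min
Rate = 60 / 10.8
= 5.56 units/hour (bottleneck: 10.8min)


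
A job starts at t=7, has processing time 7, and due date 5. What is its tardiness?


Completion = start + processing = 7 + 7 = 14
Tardiness = max(0, C - d) = max(0, 14 - 5)
= max(0, 9)
= 9


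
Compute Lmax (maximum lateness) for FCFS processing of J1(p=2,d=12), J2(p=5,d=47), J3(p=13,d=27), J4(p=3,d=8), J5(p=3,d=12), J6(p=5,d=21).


Lateness per job (L = C - d):
  J1: C=2, d=12, L=-10
  J2: C=7, d=47, L=-40
  J3: C=20, d=27, L=-7
  J4: C=23, d=8, L=15
  J5: C=26, d=12, L=14
  J6: C=31, d=21, L=10
Lmax = max(-10, -40, -7, 15, 14, 10)
= 15


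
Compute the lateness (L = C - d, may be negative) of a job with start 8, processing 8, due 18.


Completion = 8 + 8 = 16
Lateness = C - d = 16 - 18
= -2


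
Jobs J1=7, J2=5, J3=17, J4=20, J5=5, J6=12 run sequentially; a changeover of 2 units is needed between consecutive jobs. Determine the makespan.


Makespan = Σ processing + (n-1) × setup
= (7 + 5 + 17 + 20 + 5 + 12) + (6-1)×2
= 66 + 10
= 76 time units


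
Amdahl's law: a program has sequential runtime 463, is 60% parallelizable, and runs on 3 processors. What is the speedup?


Amdahl's law: T_p = T × ((1-p) + p/N)
= 463 × ((1-0.6) + 0.6/3)
= 463 × (0.40 + 0.2000)
= 463 × 0.6000
= 277.80
Speedup = 463/277.80
= 1.67×


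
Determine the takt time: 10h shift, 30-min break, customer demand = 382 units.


Available = 10×60 - 30 = 570 min
Takt time = 570 / 382
= 1.49 min/unit


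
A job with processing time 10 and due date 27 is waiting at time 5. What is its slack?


Slack = due - current_time - processing
= 27 - 5 - 10
= 12


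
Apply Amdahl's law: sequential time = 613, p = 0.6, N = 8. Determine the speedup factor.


Amdahl's law: T_p = T × ((1-p) + p/N)
= 613 × ((1-0.6) + 0.6/8)
= 613 × (0.40 + 0.0750)
= 613 × 0.4750
= 291.18
Speedup = 613/291.18
= 2.11×


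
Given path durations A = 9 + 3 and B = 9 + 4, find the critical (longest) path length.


Path A: 9 + 3 = 12
Path B: 9 + 4 = 13
Critical path = longest = max(12, 13)
= 13 (Path B)


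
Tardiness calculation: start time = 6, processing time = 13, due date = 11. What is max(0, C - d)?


Completion = start + processing = 6 + 13 = 19
Tardiness = max(0, C - d) = max(0, 19 - 11)
= max(0, 8)
= 8


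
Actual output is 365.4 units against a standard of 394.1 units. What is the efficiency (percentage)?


Efficiency = (actual / standard) × 100
= (365.4 / 394.1) × 100
= 92.7%


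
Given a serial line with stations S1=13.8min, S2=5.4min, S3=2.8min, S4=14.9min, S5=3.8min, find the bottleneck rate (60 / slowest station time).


Bottleneck = longest station time
Station times: [13.8, 5.4, 2.8, 14.9, 3.8]
Max = 14.9 min
Rate = 60 / 14.9
= 4.03 units/hour (bottleneck: 14.9min)


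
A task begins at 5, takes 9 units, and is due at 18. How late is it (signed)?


Completion = 5 + 9 = 14
Lateness = C - d = 14 - 18
= -4


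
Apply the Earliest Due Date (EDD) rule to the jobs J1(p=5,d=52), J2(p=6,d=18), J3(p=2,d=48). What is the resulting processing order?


EDD: sort by earliest due date
  J2: d=18, p=6
  J3: d=48, p=2
  J1: d=52, p=5
Order: J2 → J3 → J1


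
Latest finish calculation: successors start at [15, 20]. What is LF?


LF = min of all successor start times
Successors start at: [15, 20]
LF = min(15, 20)
= 15


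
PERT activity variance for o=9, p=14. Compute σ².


σ² = ((p - o) / 6)² = (p - o)² / 36
= (14 - 9)² / 36
= 5² / 36
= 25 / 36
= 0.6944


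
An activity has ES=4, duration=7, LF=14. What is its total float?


EF = ES + duration = 4 + 7 = 11
LS = LF - duration = 14 - 7 = 7
Total Float = LF - EF = 14 - 11
(or LS - ES = 7 - 4)
= 3


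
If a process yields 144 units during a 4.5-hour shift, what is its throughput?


Throughput = units / time
= 144 / 4.5
= 32.0 units/hour


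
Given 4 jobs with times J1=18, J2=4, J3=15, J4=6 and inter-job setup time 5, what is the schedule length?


Makespan = Σ processing + (n-1) × setup
= (18 + 4 + 15 + 6) + (4-1)×5
= 43 + 15
= 58 time units


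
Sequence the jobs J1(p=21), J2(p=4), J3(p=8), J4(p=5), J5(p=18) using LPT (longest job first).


LPT: sort by longest processing time first
  J1: p=21
  J5: p=18
  J3: p=8
  J4: p=5
  J2: p=4
Order: J1 → J5 → J3 → J4 → J2


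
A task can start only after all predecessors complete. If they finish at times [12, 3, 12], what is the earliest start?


ES = max of all predecessor completion times
Predecessors: [12, 3, 12]
ES = max(12, 3, 12)
= 12


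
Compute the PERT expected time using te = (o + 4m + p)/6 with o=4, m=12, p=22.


te = (o + 4m + p) / 6
= (4 + 4×12 + 22) / 6
= (4 + 48 + 22) / 6
= 74 / 6
= 12.33


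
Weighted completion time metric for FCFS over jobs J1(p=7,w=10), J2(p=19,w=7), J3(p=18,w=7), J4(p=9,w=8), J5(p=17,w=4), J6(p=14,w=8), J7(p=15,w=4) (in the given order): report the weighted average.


Completion times:
  J1: C=7, w×C=10×7=70
  J2: C=26, w×C=7×26=182
  J3: C=44, w×C=7×44=308
  J4: C=53, w×C=8×53=424
  J5: C=70, w×C=4×70=280
  J6: C=84, w×C=8×84=672
  J7: C=99, w×C=4×99=396
Sum w×C = 2332
Sum w = 48
Weighted avg = 2332/48
= 48.58


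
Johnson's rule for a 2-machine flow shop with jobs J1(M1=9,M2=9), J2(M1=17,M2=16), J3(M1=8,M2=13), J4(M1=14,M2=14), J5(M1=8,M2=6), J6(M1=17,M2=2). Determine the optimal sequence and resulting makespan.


Johnson's rule:
Group 1 (M1≤M2, sort by M1): ['J3', 'J1', 'J4']
Group 2 (M1>M2, sort desc M2): ['J2', 'J5', 'J6']
Sequence: J3 → J1 → J4 → J2 → J5 → J6
Makespan calculation:
  J3: M1 done=8, M2 done=21
  J1: M1 done=17, M2 done=30
  J4: M1 done=31, M2 done=45
  J2: M1 done=48, M2 done=64
  J5: M1 done=56, M2 done=70
  J6: M1 done=73, M2 done=75
= Sequence: J3 → J1 → J4 → J2 → J5 → J6, Makespan: 75


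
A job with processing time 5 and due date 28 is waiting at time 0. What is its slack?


Slack = due - current_time - processing
= 28 - 0 - 5
= 23


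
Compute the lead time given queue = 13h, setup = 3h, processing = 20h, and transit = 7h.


Lead time = queue + setup + processing + transit
= 13 + 3 + 20 + 7
= 43 hours


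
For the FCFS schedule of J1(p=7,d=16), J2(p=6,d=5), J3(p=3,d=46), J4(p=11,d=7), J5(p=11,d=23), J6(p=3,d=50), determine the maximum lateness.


Lateness per job (L = C - d):
  J1: C=7, d=16, L=-9
  J2: C=13, d=5, L=8
  J3: C=16, d=46, L=-30
  J4: C=27, d=7, L=20
  J5: C=38, d=23, L=15
  J6: C=41, d=50, L=-9
Lmax = max(-9, 8, -30, 20, 15, -9)
= 20


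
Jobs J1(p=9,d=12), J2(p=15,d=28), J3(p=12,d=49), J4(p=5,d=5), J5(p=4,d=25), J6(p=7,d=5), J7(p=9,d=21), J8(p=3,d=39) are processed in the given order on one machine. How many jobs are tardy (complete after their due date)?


Completion vs due date:
  J1: C=9, d=12 → on time
  J2: C=24, d=28 → on time
  J3: C=36, d=49 → on time
  J4: C=41, d=5 → TARDY
  J5: C=45, d=25 → TARDY
  J6: C=52, d=5 → TARDY
  J7: C=61, d=21 → TARDY
  J8: C=64, d=39 → TARDY
Tardy jobs: J4, J5, J6, J7, J8
Count = 5


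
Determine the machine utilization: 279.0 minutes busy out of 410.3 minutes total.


Utilization = busy / total × 100
= 279.0 / 410.3 × 100
= 68.0%


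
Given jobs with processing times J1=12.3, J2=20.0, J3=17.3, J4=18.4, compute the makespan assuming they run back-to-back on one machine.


Sequential makespan: sum all processing times
= 12.3 + 20.0 + 17.3 + 18.4
= 68.0 time units


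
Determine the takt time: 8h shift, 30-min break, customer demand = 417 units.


Available = 8×60 - 30 = 450 min
Takt time = 450 / 417
= 1.08 min/unit


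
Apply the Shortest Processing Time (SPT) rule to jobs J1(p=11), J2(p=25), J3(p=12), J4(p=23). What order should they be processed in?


SPT: sort by shortest processing time
  J1: p=11
  J3: p=12
  J4: p=23
  J2: p=25
Order: J1 → J3 → J4 → J2


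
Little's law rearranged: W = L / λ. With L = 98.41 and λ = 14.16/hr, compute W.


Little's law: L = λW → W = L / λ
= 98.41 / 14.16
= 6.95 hours


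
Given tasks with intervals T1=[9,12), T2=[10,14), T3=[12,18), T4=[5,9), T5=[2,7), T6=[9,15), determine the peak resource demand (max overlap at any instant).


Check each time point for overlaps:
  t=10: 3 tasks active (T1, T2, T6)
Max concurrent = 3


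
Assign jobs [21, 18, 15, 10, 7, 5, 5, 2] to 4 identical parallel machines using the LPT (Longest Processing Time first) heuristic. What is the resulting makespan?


Jobs (LPT sorted): [21, 18, 15, 10, 7, 5, 5, 2]
Machines: 4
  J=21 → Machine 1 (load: 0+21=21)
  J=18 → Machine 2 (load: 0+18=18)
  J=15 → Machine 3 (load: 0+15=15)
  J=10 → Machine 4 (load: 0+10=10)
  J=7 → Machine 4 (load: 10+7=17)
  J=5 → Machine 3 (load: 15+5=20)
  J=5 → Machine 4 (load: 17+5=22)
  J=2 → Machine 2 (load: 18+2=20)
Machine loads: [21, 20, 20, 22]
Makespan = max = 22 time units


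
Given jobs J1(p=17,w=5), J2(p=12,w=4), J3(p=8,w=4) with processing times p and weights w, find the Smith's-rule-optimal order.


WSPT (Smith's rule): sort by p/w ascending
  J3: p/w = 8/4 = 2.000
  J2: p/w = 12/4 = 3.000
  J1: p/w = 17/5 = 3.400
Order: J3 → J2 → J1


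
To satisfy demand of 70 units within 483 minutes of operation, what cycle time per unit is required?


Cycle time = available time / demand
= 483 / 70
= 6.90 min/unit


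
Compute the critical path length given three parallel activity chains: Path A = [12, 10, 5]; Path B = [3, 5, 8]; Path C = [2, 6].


Path A: 12 + 10 + 5 = 27
Path B: 3 + 5 + 8 = 16
Path C: 2 + 6 = 8
Critical path = longest = max(27, 16, 8)
= 27 (Path A)


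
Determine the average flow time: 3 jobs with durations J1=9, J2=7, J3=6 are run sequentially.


Completion times:
  J1: completes at 9
  J2: completes at 16
  J3: completes at 22
Sum = 47
Average = 47/3
= 15.67


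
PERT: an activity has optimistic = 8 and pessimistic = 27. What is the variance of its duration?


σ² = ((p - o) / 6)² = (p - o)² / 36
= (27 - 8)² / 36
= 19² / 36
= 361 / 36
= 10.0278


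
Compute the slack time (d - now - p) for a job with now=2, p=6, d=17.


Slack = due - current_time - processing
= 17 - 2 - 6
= 9


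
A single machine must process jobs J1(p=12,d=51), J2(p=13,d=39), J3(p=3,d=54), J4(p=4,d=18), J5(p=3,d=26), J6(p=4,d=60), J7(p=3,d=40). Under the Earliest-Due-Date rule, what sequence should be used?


EDD: sort by earliest due date
  J4: d=18, p=4
  J5: d=26, p=3
  J2: d=39, p=13
  J7: d=40, p=3
  J1: d=51, p=12
  J3: d=54, p=3
  J6: d=60, p=4
Order: J4 → J5 → J2 → J7 → J1 → J3 → J6


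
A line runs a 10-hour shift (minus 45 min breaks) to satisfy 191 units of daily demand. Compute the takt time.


Available = 10×60 - 45 = 555 min
Takt time = 555 / 191
= 2.91 min/unit


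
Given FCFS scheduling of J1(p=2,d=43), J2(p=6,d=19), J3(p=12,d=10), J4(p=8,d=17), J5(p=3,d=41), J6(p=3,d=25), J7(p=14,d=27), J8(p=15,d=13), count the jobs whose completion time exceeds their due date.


Completion vs due date:
  J1: C=2, d=43 → on time
  J2: C=8, d=19 → on time
  J3: C=20, d=10 → TARDY
  J4: C=28, d=17 → TARDY
  J5: C=31, d=41 → on time
  J6: C=34, d=25 → TARDY
  J7: C=48, d=27 → TARDY
  J8: C=63, d=13 → TARDY
Tardy jobs: J3, J4, J6, J7, J8
Count = 5


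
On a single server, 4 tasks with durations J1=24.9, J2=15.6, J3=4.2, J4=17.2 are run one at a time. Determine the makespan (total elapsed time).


Sequential makespan: sum all processing times
= 24.9 + 15.6 + 4.2 + 17.2
= 61.9 time units


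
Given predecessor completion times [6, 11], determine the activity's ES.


ES = max of all predecessor completion times
Predecessors: [6, 11]
ES = max(6, 11)
= 11


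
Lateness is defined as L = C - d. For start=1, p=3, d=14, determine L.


Completion = 1 + 3 = 4
Lateness = C - d = 4 - 14
= -10


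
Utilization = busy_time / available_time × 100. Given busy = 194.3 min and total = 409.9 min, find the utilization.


Utilization = busy / total × 100
= 194.3 / 409.9 × 100
= 47.4%


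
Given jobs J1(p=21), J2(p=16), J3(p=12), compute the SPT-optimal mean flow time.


SPT order: J3 → J2 → J1
Completion times:
  J3: C=12
  J2: C=28
  J1: C=49
Sum = 89, n = 3
Mean flow = 89/3
= 29.67


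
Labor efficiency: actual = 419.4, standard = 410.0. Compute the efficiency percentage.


Efficiency = (actual / standard) × 100
= (419.4 / 410.0) × 100
= 102.3%


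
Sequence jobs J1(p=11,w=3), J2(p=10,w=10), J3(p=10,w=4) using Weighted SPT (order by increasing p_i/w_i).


WSPT (Smith's rule): sort by p/w ascending
  J2: p/w = 10/10 = 1.000
  J3: p/w = 10/4 = 2.500
  J1: p/w = 11/3 = 3.667
Order: J2 → J3 → J1


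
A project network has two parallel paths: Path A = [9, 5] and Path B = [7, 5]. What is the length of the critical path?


Path A: 9 + 5 = 14
Path B: 7 + 5 = 12
Critical path = longest = max(14, 12)
= 14 (Path A)


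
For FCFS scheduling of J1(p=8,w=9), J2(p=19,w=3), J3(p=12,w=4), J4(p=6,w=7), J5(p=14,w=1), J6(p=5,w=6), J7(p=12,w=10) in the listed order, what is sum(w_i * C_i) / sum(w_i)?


Completion times:
  J1: C=8, w×C=9×8=72
  J2: C=27, w×C=3×27=81
  J3: C=39, w×C=4×39=156
  J4: C=45, w×C=7×45=315
  J5: C=59, w×C=1×59=59
  J6: C=64, w×C=6×64=384
  J7: C=76, w×C=10×76=760
Sum w×C = 1827
Sum w = 40
Weighted avg = 1827/40
= 45.67


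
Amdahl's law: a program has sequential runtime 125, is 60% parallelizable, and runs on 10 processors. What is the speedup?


Amdahl's law: T_p = T × ((1-p) + p/N)
= 125 × ((1-0.6) + 0.6/10)
= 125 × (0.40 + 0.0600)
= 125 × 0.4600
= 57.50
Speedup = 125/57.50
= 2.17×


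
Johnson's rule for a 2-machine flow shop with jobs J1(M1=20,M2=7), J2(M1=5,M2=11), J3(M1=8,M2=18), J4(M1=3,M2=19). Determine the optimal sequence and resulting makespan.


Johnson's rule:
Group 1 (M1≤M2, sort by M1): ['J4', 'J2', 'J3']
Group 2 (M1>M2, sort desc M2): ['J1']
Sequence: J4 → J2 → J3 → J1
Makespan calculation:
  J4: M1 done=3, M2 done=22
  J2: M1 done=8, M2 done=33
  J3: M1 done=16, M2 done=51
  J1: M1 done=36, M2 done=58
= Sequence: J4 → J2 → J3 → J1, Makespan: 58


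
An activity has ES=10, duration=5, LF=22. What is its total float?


EF = ES + duration = 10 + 5 = 15
LS = LF - duration = 22 - 5 = 17
Total Float = LF - EF = 22 - 15
(or LS - ES = 17 - 10)
= 7


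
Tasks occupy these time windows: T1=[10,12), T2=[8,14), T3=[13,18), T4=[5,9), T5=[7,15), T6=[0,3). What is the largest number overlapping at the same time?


Check each time point for overlaps:
  t=8: 3 tasks active (T2, T4, T5)
Max concurrent = 3


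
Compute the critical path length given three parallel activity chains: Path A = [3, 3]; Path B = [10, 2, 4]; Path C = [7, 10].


Path A: 3 + 3 = 6
Path B: 10 + 2 + 4 = 16
Path C: 7 + 10 = 17
Critical path = longest = max(6, 16, 17)
= 17 (Path C)


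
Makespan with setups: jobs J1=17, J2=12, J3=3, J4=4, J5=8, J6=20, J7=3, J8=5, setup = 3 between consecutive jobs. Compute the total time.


Makespan = Σ processing + (n-1) × setup
= (17 + 12 + 3 + 4 + 8 + 20 + 3 + 5) + (8-1)×3
= 72 + 21
= 93 time units


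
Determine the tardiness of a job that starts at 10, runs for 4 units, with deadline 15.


Completion = start + processing = 10 + 4 = 14
Tardiness = max(0, C - d) = max(0, 14 - 15)
= max(0, -1)
= 0


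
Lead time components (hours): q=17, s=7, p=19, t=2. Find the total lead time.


Lead time = queue + setup + processing + transit
= 17 + 7 + 19 + 2
= 45 hours


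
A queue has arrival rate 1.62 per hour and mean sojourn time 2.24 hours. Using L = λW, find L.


Little's law: L = λ × W
= 1.62 × 2.24
= 3.63


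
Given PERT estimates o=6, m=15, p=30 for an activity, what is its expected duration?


te = (o + 4m + p) / 6
= (6 + 4×15 + 30) / 6
= (6 + 60 + 30) / 6
= 96 / 6
= 16.00


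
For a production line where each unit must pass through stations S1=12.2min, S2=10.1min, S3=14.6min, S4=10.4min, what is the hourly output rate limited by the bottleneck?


Bottleneck = longest station time
Station times: [12.2, 10.1, 14.6, 10.4]
Max = 14.6 min
Rate = 60 / 14.6
= 4.11 units/hour (bottleneck: 14.6min)


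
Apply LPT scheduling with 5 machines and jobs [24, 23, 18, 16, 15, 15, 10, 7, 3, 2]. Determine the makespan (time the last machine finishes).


Jobs (LPT sorted): [24, 23, 18, 16, 15, 15, 10, 7, 3, 2]
Machines: 5
  J=24 → Machine 1 (load: 0+24=24)
  J=23 → Machine 2 (load: 0+23=23)
  J=18 → Machine 3 (load: 0+18=18)
  J=16 → Machine 4 (load: 0+16=16)
  J=15 → Machine 5 (load: 0+15=15)
  J=15 → Machine 5 (load: 15+15=30)
  J=10 → Machine 4 (load: 16+10=26)
  J=7 → Machine 3 (load: 18+7=25)
  J=3 → Machine 2 (load: 23+3=26)
  J=2 → Machine 1 (load: 24+2=26)
Machine loads: [26, 26, 25, 26, 30]
Makespan = max = 30 time units


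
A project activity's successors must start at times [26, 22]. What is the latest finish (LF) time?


LF = min of all successor start times
Successors start at: [26, 22]
LF = min(26, 22)
= 22


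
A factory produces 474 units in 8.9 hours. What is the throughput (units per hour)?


Throughput = units / time
= 474 / 8.9
= 53.3 units/hour


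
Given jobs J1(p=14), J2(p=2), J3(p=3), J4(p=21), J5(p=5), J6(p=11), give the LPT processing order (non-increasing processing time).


LPT: sort by longest processing time first
  J4: p=21
  J1: p=14
  J6: p=11
  J5: p=5
  J3: p=3
  J2: p=2
Order: J4 → J1 → J6 → J5 → J3 → J2


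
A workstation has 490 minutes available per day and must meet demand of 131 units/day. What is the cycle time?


Cycle time = available time / demand
= 490 / 131
= 3.74 min/unit


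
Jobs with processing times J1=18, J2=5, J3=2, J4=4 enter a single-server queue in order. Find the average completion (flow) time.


Completion times:
  J1: completes at 18
  J2: completes at 23
  J3: completes at 25
  J4: completes at 29
Sum = 95
Average = 95/4
= 23.75


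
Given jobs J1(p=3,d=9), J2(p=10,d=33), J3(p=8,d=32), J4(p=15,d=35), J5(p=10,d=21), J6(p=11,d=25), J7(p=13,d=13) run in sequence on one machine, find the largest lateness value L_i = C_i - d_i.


Lateness per job (L = C - d):
  J1: C=3, d=9, L=-6
  J2: C=13, d=33, L=-20
  J3: C=21, d=32, L=-11
  J4: C=36, d=35, L=1
  J5: C=46, d=21, L=25
  J6: C=57, d=25, L=32
  J7: C=70, d=13, L=57
Lmax = max(-6, -20, -11, 1, 25, 32, 57)
= 57


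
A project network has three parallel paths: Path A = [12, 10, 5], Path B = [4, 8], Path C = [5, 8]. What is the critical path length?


Path A: 12 + 10 + 5 = 27
Path B: 4 + 8 = 12
Path C: 5 + 8 = 13
Critical path = longest = max(27, 12, 13)
= 27 (Path A)


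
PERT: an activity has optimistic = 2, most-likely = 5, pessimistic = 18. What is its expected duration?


te = (o + 4m + p) / 6
= (2 + 4×5 + 18) / 6
= (2 + 20 + 18) / 6
= 40 / 6
= 6.67


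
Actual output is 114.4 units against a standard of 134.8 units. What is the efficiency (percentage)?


Efficiency = (actual / standard) × 100
= (114.4 / 134.8) × 100
= 84.9%


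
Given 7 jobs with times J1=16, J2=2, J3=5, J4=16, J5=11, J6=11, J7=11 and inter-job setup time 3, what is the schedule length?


Makespan = Σ processing + (n-1) × setup
= (16 + 2 + 5 + 16 + 11 + 11 + 11) + (7-1)×3
= 72 + 18
= 90 time units


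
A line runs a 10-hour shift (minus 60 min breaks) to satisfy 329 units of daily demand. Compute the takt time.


Available = 10×60 - 60 = 540 min
Takt time = 540 / 329
= 1.64 min/unit


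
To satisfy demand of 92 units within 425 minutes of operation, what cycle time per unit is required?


Cycle time = available time / demand
= 425 / 92
= 4.62 min/unit


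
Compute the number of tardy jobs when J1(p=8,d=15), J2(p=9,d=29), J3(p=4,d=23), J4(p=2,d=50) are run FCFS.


Completion vs due date:
  J1: C=8, d=15 → on time
  J2: C=17, d=29 → on time
  J3: C=21, d=23 → on time
  J4: C=23, d=50 → on time
Tardy jobs: none
Count = 0


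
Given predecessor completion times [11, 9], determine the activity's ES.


ES = max of all predecessor completion times
Predecessors: [11, 9]
ES = max(11, 9)
= 11


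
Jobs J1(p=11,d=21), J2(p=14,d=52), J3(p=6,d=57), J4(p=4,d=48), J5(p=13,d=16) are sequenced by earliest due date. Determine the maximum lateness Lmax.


EDD order: J5 → J1 → J4 → J2 → J3
Completion and lateness:
  J5: C=13, d=16, L=13-16=-3
  J1: C=24, d=21, L=24-21=3
  J4: C=28, d=48, L=28-48=-20
  J2: C=42, d=52, L=42-52=-10
  J3: C=48, d=57, L=48-57=-9
Lmax = max(-3, 3, -20, -10, -9)
= 3


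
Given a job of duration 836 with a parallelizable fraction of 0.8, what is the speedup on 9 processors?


Amdahl's law: T_p = T × ((1-p) + p/N)
= 836 × ((1-0.8) + 0.8/9)
= 836 × (0.20 + 0.0889)
= 836 × 0.2889
= 241.51
Speedup = 836/241.51
= 3.46×


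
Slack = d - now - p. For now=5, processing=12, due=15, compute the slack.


Slack = due - current_time - processing
= 15 - 5 - 12
= -2


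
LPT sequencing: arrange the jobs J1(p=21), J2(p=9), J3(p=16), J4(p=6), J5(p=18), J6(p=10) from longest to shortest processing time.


LPT: sort by longest processing time first
  J1: p=21
  J5: p=18
  J3: p=16
  J6: p=10
  J2: p=9
  J4: p=6
Order: J1 → J5 → J3 → J6 → J2 → J4


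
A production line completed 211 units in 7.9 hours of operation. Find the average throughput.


Throughput = units / time
= 211 / 7.9
= 26.7 units/hour


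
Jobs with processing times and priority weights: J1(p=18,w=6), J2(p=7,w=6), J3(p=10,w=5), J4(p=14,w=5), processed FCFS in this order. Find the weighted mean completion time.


Completion times:
  J1: C=18, w×C=6×18=108
  J2: C=25, w×C=6×25=150
  J3: C=35, w×C=5×35=175
  J4: C=49, w×C=5×49=245
Sum w×C = 678
Sum w = 22
Weighted avg = 678/22
= 30.82


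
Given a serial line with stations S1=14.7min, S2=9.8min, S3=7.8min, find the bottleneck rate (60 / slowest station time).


Bottleneck = longest station time
Station times: [14.7, 9.8, 7.8]
Max = 14.7 min
Rate = 60 / 14.7
= 4.08 units/hour (bottleneck: 14.7min)


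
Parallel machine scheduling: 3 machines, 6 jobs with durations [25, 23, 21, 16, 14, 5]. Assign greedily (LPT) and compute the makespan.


Jobs (LPT sorted): [25, 23, 21, 16, 14, 5]
Machines: 3
  J=25 → Machine 1 (load: 0+25=25)
  J=23 → Machine 2 (load: 0+23=23)
  J=21 → Machine 3 (load: 0+21=21)
  J=16 → Machine 3 (load: 21+16=37)
  J=14 → Machine 2 (load: 23+14=37)
  J=5 → Machine 1 (load: 25+5=30)
Machine loads: [30, 37, 37]
Makespan = max = 37 time units


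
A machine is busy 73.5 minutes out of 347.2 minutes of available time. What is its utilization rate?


Utilization = busy / total × 100
= 73.5 / 347.2 × 100
= 21.2%


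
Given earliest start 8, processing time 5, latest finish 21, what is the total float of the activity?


EF = ES + duration = 8 + 5 = 13
LS = LF - duration = 21 - 5 = 16
Total Float = LF - EF = 21 - 13
(or LS - ES = 16 - 8)
= 8


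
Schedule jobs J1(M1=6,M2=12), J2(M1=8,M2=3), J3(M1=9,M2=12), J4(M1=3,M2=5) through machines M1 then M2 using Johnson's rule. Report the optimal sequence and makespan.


Johnson's rule:
Group 1 (M1≤M2, sort by M1): ['J4', 'J1', 'J3']
Group 2 (M1>M2, sort desc M2): ['J2']
Sequence: J4 → J1 → J3 → J2
Makespan calculation:
  J4: M1 done=3, M2 done=8
  J1: M1 done=9, M2 done=21
  J3: M1 done=18, M2 done=33
  J2: M1 done=26, M2 done=36
= Sequence: J4 → J1 → J3 → J2, Makespan: 36


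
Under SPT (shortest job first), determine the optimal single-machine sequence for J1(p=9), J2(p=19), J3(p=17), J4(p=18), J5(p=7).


SPT: sort by shortest processing time
  J5: p=7
  J1: p=9
  J3: p=17
  J4: p=18
  J2: p=19
Order: J5 → J1 → J3 → J4 → J2


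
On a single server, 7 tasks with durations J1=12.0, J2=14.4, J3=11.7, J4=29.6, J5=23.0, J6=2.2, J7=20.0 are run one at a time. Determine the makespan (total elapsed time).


Sequential makespan: sum all processing times
= 12.0 + 14.4 + 11.7 + 29.6 + 23.0 + 2.2 + 20.0
= 112.9 time units


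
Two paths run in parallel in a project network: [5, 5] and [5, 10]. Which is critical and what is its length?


Path A: 5 + 5 = 10
Path B: 5 + 10 = 15
Critical path = longest = max(10, 15)
= 15 (Path B)


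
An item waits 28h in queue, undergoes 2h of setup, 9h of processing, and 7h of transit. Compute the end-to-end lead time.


Lead time = queue + setup + processing + transit
= 28 + 2 + 9 + 7
= 46 hours


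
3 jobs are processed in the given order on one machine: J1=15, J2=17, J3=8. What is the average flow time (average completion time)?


Completion times:
  J1: completes at 15
  J2: completes at 32
  J3: completes at 40
Sum = 87
Average = 87/3
= 29.00
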